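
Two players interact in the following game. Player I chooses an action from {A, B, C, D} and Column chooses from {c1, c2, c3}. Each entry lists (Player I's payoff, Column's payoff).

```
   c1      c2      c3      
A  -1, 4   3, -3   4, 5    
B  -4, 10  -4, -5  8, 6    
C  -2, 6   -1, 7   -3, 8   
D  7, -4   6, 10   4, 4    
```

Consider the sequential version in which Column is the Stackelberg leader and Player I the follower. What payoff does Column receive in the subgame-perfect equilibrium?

10

Work backward from Player I's decision.
- c1: BR = D, leader payoff -4.
- c2: BR = D, leader payoff 10.
- c3: BR = B, leader payoff 6.
Among -4, 10, 6, the best is 10 at c2. Subgame-perfect outcome: (D, c2) with payoffs (6, 10).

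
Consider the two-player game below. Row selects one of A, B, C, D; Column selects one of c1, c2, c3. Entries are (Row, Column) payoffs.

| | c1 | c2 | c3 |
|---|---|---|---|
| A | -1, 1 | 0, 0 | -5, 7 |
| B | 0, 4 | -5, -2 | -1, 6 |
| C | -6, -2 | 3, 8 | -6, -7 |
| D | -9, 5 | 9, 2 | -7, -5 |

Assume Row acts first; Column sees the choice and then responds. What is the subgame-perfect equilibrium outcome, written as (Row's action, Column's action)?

Column best-responds to each possible Row move:
- A: Column compares 1, 0, 7 and picks c3; Row would get -5.
- B: Column compares 4, -2, 6 and picks c3; Row would get -1.
- C: Column compares -2, 8, -7 and picks c2; Row would get 3.
- D: Column compares 5, 2, -5 and picks c1; Row would get -9.
Among -5, -1, 3, -9, the best is 3 at C. Subgame-perfect outcome: (C, c2) with payoffs (3, 8).

(C, c2)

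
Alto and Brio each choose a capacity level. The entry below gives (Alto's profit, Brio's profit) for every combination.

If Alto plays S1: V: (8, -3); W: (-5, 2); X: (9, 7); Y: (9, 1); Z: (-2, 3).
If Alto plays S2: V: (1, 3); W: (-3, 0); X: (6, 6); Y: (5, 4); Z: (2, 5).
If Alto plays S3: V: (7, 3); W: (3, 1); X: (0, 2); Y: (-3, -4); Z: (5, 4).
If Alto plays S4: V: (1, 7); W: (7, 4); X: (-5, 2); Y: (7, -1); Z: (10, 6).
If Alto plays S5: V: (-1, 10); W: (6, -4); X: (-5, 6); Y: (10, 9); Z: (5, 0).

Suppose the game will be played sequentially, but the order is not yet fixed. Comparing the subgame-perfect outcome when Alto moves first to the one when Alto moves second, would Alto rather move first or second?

second

If Alto leads: Brio's best replies are S1→X, S2→X, S3→Z, S4→V, S5→V; Alto's induced payoffs 9, 6, 5, 1, -1; outcome (S1, X), payoffs (9, 7).
If Brio leads: Alto's best replies are V→S1, W→S4, X→S1, Y→S5, Z→S4; Brio's induced payoffs -3, 4, 7, 9, 6; outcome (S5, Y), payoffs (10, 9).
Alto gets 9 moving first and 10 moving second, so Alto prefers to move second.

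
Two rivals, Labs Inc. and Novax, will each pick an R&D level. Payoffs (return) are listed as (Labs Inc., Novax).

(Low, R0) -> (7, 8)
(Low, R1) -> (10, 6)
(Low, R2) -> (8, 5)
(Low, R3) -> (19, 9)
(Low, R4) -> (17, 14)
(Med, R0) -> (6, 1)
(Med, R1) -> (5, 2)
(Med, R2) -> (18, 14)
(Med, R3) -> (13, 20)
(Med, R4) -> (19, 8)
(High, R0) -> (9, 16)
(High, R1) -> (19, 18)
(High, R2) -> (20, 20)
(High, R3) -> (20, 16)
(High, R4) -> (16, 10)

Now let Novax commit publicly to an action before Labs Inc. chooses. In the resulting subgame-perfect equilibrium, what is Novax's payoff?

20

Backward induction with Novax moving first.
- R0: Labs Inc. compares 7, 6, 9 and picks High; Novax would get 16.
- R1: Labs Inc. compares 10, 5, 19 and picks High; Novax would get 18.
- R2: Labs Inc. compares 8, 18, 20 and picks High; Novax would get 20.
- R3: Labs Inc. compares 19, 13, 20 and picks High; Novax would get 16.
- R4: Labs Inc. compares 17, 19, 16 and picks Med; Novax would get 8.
Novax's induced payoffs are 16, 18, 20, 16, 8, so Novax commits to R2. Subgame-perfect outcome: (High, R2) with payoffs (20, 20).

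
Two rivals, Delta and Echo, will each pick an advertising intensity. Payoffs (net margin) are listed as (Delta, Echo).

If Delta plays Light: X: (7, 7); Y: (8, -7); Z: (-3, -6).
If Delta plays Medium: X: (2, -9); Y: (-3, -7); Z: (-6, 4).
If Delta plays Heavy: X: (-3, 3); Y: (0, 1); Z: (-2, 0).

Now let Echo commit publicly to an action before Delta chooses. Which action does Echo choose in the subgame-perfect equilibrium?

X

Backward induction with Echo moving first.
- X: BR = Light, leader payoff 7.
- Y: BR = Light, leader payoff -7.
- Z: BR = Heavy, leader payoff 0.
Maximizing over 7, -7, 0, Echo chooses X. Subgame-perfect outcome: (Light, X) with payoffs (7, 7).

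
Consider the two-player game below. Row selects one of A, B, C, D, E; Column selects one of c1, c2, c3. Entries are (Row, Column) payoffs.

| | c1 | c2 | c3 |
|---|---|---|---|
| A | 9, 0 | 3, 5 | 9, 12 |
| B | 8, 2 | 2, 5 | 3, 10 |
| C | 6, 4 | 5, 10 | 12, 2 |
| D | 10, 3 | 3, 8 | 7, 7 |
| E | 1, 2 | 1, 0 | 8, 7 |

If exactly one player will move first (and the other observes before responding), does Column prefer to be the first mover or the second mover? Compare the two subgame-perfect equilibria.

If Row leads: Column's best replies are A→c3, B→c3, C→c2, D→c2, E→c3; Row's induced payoffs 9, 3, 5, 3, 8; outcome (A, c3), payoffs (9, 12).
If Column leads: Row's best replies are c1→D, c2→C, c3→C; Column's induced payoffs 3, 10, 2; outcome (C, c2), payoffs (5, 10).
Column gets 10 moving first and 12 moving second, so Column prefers to move second.

second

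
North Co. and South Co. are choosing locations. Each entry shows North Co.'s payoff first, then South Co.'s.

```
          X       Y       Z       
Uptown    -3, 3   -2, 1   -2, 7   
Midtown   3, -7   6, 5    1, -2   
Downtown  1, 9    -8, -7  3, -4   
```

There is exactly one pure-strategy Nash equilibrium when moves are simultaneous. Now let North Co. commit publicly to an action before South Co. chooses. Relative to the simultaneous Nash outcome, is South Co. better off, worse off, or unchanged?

unchanged

Solve by backward induction (North Co. leads).
- Uptown → South Co. plays Z (best of 3, 1, 7); North Co. gets -2.
- Midtown → South Co. plays Y (best of -7, 5, -2); North Co. gets 6.
- Downtown → South Co. plays X (best of 9, -7, -4); North Co. gets 1.
North Co.'s induced payoffs are -2, 6, 1, so North Co. commits to Midtown. Subgame-perfect outcome: (Midtown, Y) with payoffs (6, 5).
Now find the simultaneous Nash equilibrium.
North Co.'s best replies: X→Midtown; Y→Midtown; Z→Downtown.
South Co.'s best replies: Uptown→Z; Midtown→Y; Downtown→X.
The unique mutual best reply is (Midtown, Y), giving (6, 5).
South Co. earns 5 sequentially versus 5 at the Nash outcome: unchanged.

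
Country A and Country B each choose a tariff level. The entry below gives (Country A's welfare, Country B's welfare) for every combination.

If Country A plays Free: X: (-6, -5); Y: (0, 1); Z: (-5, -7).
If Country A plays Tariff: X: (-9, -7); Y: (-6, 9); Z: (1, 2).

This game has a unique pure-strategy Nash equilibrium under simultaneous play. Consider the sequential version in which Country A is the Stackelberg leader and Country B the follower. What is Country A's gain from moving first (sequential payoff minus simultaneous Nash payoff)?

0

Solve by backward induction (Country A leads).
- Free → Country B plays Y (best of -5, 1, -7); Country A gets 0.
- Tariff → Country B plays Y (best of -7, 9, 2); Country A gets -6.
Among 0, -6, the best is 0 at Free. Subgame-perfect outcome: (Free, Y) with payoffs (0, 1).
Now find the simultaneous Nash equilibrium.
Country A's best replies: X→Free; Y→Free; Z→Tariff.
Country B's best replies: Free→Y; Tariff→Y.
Only (Free, Y) has each player best-responding; Nash payoffs (0, 1).
Country A's commitment gain: 0 − 0 = 0.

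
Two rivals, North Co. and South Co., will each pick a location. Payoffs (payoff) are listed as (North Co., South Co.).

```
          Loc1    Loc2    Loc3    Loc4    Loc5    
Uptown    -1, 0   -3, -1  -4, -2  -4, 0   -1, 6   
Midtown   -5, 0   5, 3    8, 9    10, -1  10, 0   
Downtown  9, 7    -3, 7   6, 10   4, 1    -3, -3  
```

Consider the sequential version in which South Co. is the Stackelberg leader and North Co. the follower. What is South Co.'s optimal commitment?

Backward induction with South Co. moving first.
- Loc1 → North Co. plays Downtown (best of -1, -5, 9); South Co. gets 7.
- Loc2 → North Co. plays Midtown (best of -3, 5, -3); South Co. gets 3.
- Loc3 → North Co. plays Midtown (best of -4, 8, 6); South Co. gets 9.
- Loc4 → North Co. plays Midtown (best of -4, 10, 4); South Co. gets -1.
- Loc5 → North Co. plays Midtown (best of -1, 10, -3); South Co. gets 0.
South Co.'s induced payoffs are 7, 3, 9, -1, 0, so South Co. commits to Loc3. Subgame-perfect outcome: (Midtown, Loc3) with payoffs (8, 9).

Loc3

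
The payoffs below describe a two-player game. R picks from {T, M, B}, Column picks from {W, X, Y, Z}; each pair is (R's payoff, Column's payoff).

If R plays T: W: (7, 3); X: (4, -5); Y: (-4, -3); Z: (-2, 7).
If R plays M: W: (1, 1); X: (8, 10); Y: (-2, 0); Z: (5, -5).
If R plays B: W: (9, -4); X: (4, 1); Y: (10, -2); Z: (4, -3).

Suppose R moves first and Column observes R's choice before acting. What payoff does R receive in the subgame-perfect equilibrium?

Column best-responds to each possible R move:
- T → Column plays Z (best of 3, -5, -3, 7); R gets -2.
- M → Column plays X (best of 1, 10, 0, -5); R gets 8.
- B → Column plays X (best of -4, 1, -2, -3); R gets 4.
Among -2, 8, 4, the best is 8 at M. Subgame-perfect outcome: (M, X) with payoffs (8, 10).

8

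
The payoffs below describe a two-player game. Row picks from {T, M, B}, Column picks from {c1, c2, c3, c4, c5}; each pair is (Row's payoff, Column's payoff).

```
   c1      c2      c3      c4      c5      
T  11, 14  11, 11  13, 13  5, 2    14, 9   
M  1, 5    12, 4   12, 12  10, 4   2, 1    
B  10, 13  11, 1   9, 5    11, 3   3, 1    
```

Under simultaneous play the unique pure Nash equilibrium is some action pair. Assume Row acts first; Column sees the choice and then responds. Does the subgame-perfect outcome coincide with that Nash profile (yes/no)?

Work backward from Column's decision.
- T: BR = c1, leader payoff 11.
- M: BR = c3, leader payoff 12.
- B: BR = c1, leader payoff 10.
Row's induced payoffs are 11, 12, 10, so Row commits to M. Subgame-perfect outcome: (M, c3) with payoffs (12, 12).
Now find the simultaneous Nash equilibrium.
Row's best replies: c1→T; c2→M; c3→T; c4→B; c5→T.
Column's best replies: T→c1; M→c3; B→c1.
The unique mutual best reply is (T, c1), giving (11, 14).
Sequential outcome (M, c3) differs from the Nash profile (T, c1).

no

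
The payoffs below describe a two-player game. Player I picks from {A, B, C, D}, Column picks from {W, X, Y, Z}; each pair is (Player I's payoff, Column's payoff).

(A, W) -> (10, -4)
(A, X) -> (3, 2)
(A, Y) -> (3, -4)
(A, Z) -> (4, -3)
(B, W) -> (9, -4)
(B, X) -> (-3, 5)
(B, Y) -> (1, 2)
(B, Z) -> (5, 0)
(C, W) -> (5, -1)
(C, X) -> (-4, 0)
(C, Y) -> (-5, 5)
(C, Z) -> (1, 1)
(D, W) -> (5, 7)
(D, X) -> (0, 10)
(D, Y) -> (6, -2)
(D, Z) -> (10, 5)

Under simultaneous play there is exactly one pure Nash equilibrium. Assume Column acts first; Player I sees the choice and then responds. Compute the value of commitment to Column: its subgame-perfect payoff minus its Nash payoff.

Backward induction with Column moving first.
- W → Player I plays A (best of 10, 9, 5, 5); Column gets -4.
- X → Player I plays A (best of 3, -3, -4, 0); Column gets 2.
- Y → Player I plays D (best of 3, 1, -5, 6); Column gets -2.
- Z → Player I plays D (best of 4, 5, 1, 10); Column gets 5.
Among -4, 2, -2, 5, the best is 5 at Z. Subgame-perfect outcome: (D, Z) with payoffs (10, 5).
Under simultaneous play:
Player I's best replies: W→A; X→A; Y→D; Z→D.
Column's best replies: A→X; B→X; C→Y; D→X.
Only (A, X) has each player best-responding; Nash payoffs (3, 2).
Column's commitment gain: 5 − 2 = 3.

3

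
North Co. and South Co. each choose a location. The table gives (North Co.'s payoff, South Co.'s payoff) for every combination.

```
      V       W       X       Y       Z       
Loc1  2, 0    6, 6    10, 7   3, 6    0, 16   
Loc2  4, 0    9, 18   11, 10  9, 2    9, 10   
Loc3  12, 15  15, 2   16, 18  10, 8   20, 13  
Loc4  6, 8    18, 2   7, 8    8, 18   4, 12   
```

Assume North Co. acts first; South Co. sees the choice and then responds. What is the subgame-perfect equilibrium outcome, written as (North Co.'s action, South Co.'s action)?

Work backward from South Co.'s decision.
- Loc1: BR = Z, leader payoff 0.
- Loc2: BR = W, leader payoff 9.
- Loc3: BR = X, leader payoff 16.
- Loc4: BR = Y, leader payoff 8.
Maximizing over 0, 9, 16, 8, North Co. chooses Loc3. Subgame-perfect outcome: (Loc3, X) with payoffs (16, 18).

(Loc3, X)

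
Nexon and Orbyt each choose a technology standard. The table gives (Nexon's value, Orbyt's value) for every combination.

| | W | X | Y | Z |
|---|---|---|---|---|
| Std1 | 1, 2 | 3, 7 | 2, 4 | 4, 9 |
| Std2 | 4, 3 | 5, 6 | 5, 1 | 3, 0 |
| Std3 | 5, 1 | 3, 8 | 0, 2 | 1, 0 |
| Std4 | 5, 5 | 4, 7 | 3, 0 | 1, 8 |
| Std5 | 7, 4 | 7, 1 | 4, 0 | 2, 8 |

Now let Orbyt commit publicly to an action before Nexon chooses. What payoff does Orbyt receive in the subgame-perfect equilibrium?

Nexon best-responds to each possible Orbyt move:
- W: BR = Std5, leader payoff 4.
- X: BR = Std5, leader payoff 1.
- Y: BR = Std2, leader payoff 1.
- Z: BR = Std1, leader payoff 9.
Among 4, 1, 1, 9, the best is 9 at Z. Subgame-perfect outcome: (Std1, Z) with payoffs (4, 9).

9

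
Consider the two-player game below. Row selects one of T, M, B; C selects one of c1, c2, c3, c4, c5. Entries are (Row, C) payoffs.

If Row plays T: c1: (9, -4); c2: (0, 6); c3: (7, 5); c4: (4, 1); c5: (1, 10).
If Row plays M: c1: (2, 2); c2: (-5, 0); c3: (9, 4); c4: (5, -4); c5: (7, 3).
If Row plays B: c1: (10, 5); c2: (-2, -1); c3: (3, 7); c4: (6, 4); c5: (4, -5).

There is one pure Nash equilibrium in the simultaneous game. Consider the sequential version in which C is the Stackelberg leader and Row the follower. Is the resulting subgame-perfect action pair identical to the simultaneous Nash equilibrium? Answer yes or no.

no

Work backward from Row's decision.
- c1: BR = B, leader payoff 5.
- c2: BR = T, leader payoff 6.
- c3: BR = M, leader payoff 4.
- c4: BR = B, leader payoff 4.
- c5: BR = M, leader payoff 3.
Among 5, 6, 4, 4, 3, the best is 6 at c2. Subgame-perfect outcome: (T, c2) with payoffs (0, 6).
Under simultaneous play:
Row's best replies: c1→B; c2→T; c3→M; c4→B; c5→M.
C's best replies: T→c5; M→c3; B→c3.
The unique mutual best reply is (M, c3), giving (9, 4).
Sequential outcome (T, c2) differs from the Nash profile (M, c3).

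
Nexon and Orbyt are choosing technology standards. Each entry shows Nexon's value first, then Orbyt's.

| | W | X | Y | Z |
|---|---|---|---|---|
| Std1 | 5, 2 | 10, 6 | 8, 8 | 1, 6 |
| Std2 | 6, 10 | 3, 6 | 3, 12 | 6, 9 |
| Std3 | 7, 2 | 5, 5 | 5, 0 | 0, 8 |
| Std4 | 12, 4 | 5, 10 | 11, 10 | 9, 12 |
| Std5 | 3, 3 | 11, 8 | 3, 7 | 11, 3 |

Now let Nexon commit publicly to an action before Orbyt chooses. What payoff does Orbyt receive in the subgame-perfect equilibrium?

8

Work backward from Orbyt's decision.
- Std1 → Orbyt plays Y (best of 2, 6, 8, 6); Nexon gets 8.
- Std2 → Orbyt plays Y (best of 10, 6, 12, 9); Nexon gets 3.
- Std3 → Orbyt plays Z (best of 2, 5, 0, 8); Nexon gets 0.
- Std4 → Orbyt plays Z (best of 4, 10, 10, 12); Nexon gets 9.
- Std5 → Orbyt plays X (best of 3, 8, 7, 3); Nexon gets 11.
Maximizing over 8, 3, 0, 9, 11, Nexon chooses Std5. Subgame-perfect outcome: (Std5, X) with payoffs (11, 8).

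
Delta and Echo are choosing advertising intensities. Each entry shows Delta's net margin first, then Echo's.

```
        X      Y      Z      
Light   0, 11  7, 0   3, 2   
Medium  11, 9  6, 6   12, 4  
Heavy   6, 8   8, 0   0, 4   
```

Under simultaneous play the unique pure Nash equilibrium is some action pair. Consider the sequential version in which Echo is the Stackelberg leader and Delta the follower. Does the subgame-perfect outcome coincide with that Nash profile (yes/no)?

Backward induction with Echo moving first.
- X → Delta plays Medium (best of 0, 11, 6); Echo gets 9.
- Y → Delta plays Heavy (best of 7, 6, 8); Echo gets 0.
- Z → Delta plays Medium (best of 3, 12, 0); Echo gets 4.
Echo's induced payoffs are 9, 0, 4, so Echo commits to X. Subgame-perfect outcome: (Medium, X) with payoffs (11, 9).
Now find the simultaneous Nash equilibrium.
Delta's best replies: X→Medium; Y→Heavy; Z→Medium.
Echo's best replies: Light→X; Medium→X; Heavy→X.
The unique mutual best reply is (Medium, X), giving (11, 9).
Sequential outcome (Medium, X) coincides with the Nash profile (Medium, X).

yes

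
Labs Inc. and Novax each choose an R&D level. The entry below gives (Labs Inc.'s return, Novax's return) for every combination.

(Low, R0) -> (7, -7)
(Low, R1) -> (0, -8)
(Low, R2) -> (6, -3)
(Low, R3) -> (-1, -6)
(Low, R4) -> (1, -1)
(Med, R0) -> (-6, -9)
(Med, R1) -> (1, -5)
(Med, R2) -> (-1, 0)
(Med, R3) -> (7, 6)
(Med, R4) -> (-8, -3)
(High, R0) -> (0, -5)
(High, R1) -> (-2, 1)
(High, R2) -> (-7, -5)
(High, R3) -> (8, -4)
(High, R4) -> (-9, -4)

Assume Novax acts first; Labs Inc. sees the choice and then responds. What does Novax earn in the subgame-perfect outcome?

-1

Backward induction with Novax moving first.
- R0 → Labs Inc. plays Low (best of 7, -6, 0); Novax gets -7.
- R1 → Labs Inc. plays Med (best of 0, 1, -2); Novax gets -5.
- R2 → Labs Inc. plays Low (best of 6, -1, -7); Novax gets -3.
- R3 → Labs Inc. plays High (best of -1, 7, 8); Novax gets -4.
- R4 → Labs Inc. plays Low (best of 1, -8, -9); Novax gets -1.
Among -7, -5, -3, -4, -1, the best is -1 at R4. Subgame-perfect outcome: (Low, R4) with payoffs (1, -1).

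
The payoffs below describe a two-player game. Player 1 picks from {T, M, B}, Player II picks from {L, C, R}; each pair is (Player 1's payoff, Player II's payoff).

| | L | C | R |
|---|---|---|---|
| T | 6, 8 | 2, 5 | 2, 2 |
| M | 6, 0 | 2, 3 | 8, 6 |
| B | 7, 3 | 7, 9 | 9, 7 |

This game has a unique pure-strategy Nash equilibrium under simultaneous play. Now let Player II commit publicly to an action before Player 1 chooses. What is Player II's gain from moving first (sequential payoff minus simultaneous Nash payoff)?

0

Work backward from Player 1's decision.
- L: Player 1 compares 6, 6, 7 and picks B; Player II would get 3.
- C: Player 1 compares 2, 2, 7 and picks B; Player II would get 9.
- R: Player 1 compares 2, 8, 9 and picks B; Player II would get 7.
Among 3, 9, 7, the best is 9 at C. Subgame-perfect outcome: (B, C) with payoffs (7, 9).
Under simultaneous play:
Player 1's best replies: L→B; C→B; R→B.
Player II's best replies: T→L; M→R; B→C.
Only (B, C) has each player best-responding; Nash payoffs (7, 9).
Player II's commitment gain: 9 − 9 = 0.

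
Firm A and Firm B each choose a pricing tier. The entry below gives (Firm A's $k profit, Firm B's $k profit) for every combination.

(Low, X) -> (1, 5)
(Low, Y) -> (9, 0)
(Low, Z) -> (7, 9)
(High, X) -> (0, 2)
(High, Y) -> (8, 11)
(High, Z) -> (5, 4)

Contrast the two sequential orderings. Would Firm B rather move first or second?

second

If Firm A leads: Firm B's best replies are Low→Z, High→Y; Firm A's induced payoffs 7, 8; outcome (High, Y), payoffs (8, 11).
If Firm B leads: Firm A's best replies are X→Low, Y→Low, Z→Low; Firm B's induced payoffs 5, 0, 9; outcome (Low, Z), payoffs (7, 9).
Firm B gets 9 moving first and 11 moving second, so Firm B prefers to move second.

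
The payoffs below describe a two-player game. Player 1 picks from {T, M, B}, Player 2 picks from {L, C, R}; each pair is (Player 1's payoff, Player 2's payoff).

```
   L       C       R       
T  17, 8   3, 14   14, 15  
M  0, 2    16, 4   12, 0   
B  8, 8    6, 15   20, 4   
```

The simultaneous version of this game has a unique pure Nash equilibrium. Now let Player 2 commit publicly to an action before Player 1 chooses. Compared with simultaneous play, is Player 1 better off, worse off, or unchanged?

better off

Solve by backward induction (Player 2 leads).
- L: Player 1 compares 17, 0, 8 and picks T; Player 2 would get 8.
- C: Player 1 compares 3, 16, 6 and picks M; Player 2 would get 4.
- R: Player 1 compares 14, 12, 20 and picks B; Player 2 would get 4.
Among 8, 4, 4, the best is 8 at L. Subgame-perfect outcome: (T, L) with payoffs (17, 8).
Under simultaneous play:
Player 1's best replies: L→T; C→M; R→B.
Player 2's best replies: T→R; M→C; B→C.
The unique mutual best reply is (M, C), giving (16, 4).
Player 1 earns 17 sequentially versus 16 at the Nash outcome: better off.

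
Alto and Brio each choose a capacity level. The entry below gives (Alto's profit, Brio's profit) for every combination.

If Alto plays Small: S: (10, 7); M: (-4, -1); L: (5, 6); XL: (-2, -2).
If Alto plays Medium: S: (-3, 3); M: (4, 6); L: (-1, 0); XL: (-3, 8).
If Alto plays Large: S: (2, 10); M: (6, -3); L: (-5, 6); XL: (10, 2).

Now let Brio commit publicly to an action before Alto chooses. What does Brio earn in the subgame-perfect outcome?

7

Backward induction with Brio moving first.
- S: BR = Small, leader payoff 7.
- M: BR = Large, leader payoff -3.
- L: BR = Small, leader payoff 6.
- XL: BR = Large, leader payoff 2.
Maximizing over 7, -3, 6, 2, Brio chooses S. Subgame-perfect outcome: (Small, S) with payoffs (10, 7).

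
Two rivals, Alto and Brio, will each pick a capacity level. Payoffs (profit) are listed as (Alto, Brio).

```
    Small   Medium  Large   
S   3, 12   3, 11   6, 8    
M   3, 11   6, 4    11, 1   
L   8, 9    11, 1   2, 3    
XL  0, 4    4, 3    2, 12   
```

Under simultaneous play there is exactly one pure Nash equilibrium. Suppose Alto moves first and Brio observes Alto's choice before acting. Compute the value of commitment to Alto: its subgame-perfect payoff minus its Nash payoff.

0

Brio best-responds to each possible Alto move:
- S: BR = Small, leader payoff 3.
- M: BR = Small, leader payoff 3.
- L: BR = Small, leader payoff 8.
- XL: BR = Large, leader payoff 2.
Maximizing over 3, 3, 8, 2, Alto chooses L. Subgame-perfect outcome: (L, Small) with payoffs (8, 9).
Now find the simultaneous Nash equilibrium.
Alto's best replies: Small→L; Medium→L; Large→M.
Brio's best replies: S→Small; M→Small; L→Small; XL→Large.
Only (L, Small) has each player best-responding; Nash payoffs (8, 9).
Alto's commitment gain: 8 − 8 = 0.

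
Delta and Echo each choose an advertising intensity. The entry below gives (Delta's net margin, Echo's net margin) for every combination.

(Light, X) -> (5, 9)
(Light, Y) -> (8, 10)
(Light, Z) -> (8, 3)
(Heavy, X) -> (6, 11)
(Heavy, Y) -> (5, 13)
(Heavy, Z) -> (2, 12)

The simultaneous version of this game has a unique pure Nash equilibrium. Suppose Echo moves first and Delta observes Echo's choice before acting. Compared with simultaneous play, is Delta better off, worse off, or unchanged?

Backward induction with Echo moving first.
- X: BR = Heavy, leader payoff 11.
- Y: BR = Light, leader payoff 10.
- Z: BR = Light, leader payoff 3.
Among 11, 10, 3, the best is 11 at X. Subgame-perfect outcome: (Heavy, X) with payoffs (6, 11).
Now find the simultaneous Nash equilibrium.
Delta's best replies: X→Heavy; Y→Light; Z→Light.
Echo's best replies: Light→Y; Heavy→Y.
The unique mutual best reply is (Light, Y), giving (8, 10).
Delta earns 6 sequentially versus 8 at the Nash outcome: worse off.

worse off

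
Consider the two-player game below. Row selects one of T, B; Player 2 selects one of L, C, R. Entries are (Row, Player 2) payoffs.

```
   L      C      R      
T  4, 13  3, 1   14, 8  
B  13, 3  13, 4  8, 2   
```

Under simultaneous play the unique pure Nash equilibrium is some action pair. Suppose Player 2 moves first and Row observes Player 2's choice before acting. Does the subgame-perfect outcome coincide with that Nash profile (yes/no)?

no

Row best-responds to each possible Player 2 move:
- L: Row compares 4, 13 and picks B; Player 2 would get 3.
- C: Row compares 3, 13 and picks B; Player 2 would get 4.
- R: Row compares 14, 8 and picks T; Player 2 would get 8.
Maximizing over 3, 4, 8, Player 2 chooses R. Subgame-perfect outcome: (T, R) with payoffs (14, 8).
For the simultaneous game, intersect best replies.
Row's best replies: L→B; C→B; R→T.
Player 2's best replies: T→L; B→C.
Only (B, C) has each player best-responding; Nash payoffs (13, 4).
Sequential outcome (T, R) differs from the Nash profile (B, C).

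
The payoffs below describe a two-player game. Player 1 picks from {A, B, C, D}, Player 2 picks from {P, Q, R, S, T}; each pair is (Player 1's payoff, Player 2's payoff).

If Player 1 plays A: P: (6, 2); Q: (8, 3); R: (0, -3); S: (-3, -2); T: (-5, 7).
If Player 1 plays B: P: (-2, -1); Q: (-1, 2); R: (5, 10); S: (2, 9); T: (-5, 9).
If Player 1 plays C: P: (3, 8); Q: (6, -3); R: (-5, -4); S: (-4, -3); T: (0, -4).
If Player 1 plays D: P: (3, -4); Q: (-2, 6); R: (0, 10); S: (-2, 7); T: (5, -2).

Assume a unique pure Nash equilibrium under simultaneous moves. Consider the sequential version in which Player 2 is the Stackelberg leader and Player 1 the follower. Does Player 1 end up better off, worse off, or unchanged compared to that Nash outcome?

unchanged

Player 1 best-responds to each possible Player 2 move:
- P: BR = A, leader payoff 2.
- Q: BR = A, leader payoff 3.
- R: BR = B, leader payoff 10.
- S: BR = B, leader payoff 9.
- T: BR = D, leader payoff -2.
Among 2, 3, 10, 9, -2, the best is 10 at R. Subgame-perfect outcome: (B, R) with payoffs (5, 10).
Under simultaneous play:
Player 1's best replies: P→A; Q→A; R→B; S→B; T→D.
Player 2's best replies: A→T; B→R; C→P; D→R.
The unique mutual best reply is (B, R), giving (5, 10).
Player 1 earns 5 sequentially versus 5 at the Nash outcome: unchanged.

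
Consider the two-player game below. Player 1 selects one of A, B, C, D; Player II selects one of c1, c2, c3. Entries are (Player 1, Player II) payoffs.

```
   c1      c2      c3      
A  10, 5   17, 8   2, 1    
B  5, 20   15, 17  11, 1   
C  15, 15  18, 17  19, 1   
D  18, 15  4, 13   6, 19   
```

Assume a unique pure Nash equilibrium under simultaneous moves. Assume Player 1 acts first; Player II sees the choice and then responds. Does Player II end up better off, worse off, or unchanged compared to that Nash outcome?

Work backward from Player II's decision.
- A: BR = c2, leader payoff 17.
- B: BR = c1, leader payoff 5.
- C: BR = c2, leader payoff 18.
- D: BR = c3, leader payoff 6.
Among 17, 5, 18, 6, the best is 18 at C. Subgame-perfect outcome: (C, c2) with payoffs (18, 17).
Under simultaneous play:
Player 1's best replies: c1→D; c2→C; c3→C.
Player II's best replies: A→c2; B→c1; C→c2; D→c3.
Only (C, c2) has each player best-responding; Nash payoffs (18, 17).
Player II earns 17 sequentially versus 17 at the Nash outcome: unchanged.

unchanged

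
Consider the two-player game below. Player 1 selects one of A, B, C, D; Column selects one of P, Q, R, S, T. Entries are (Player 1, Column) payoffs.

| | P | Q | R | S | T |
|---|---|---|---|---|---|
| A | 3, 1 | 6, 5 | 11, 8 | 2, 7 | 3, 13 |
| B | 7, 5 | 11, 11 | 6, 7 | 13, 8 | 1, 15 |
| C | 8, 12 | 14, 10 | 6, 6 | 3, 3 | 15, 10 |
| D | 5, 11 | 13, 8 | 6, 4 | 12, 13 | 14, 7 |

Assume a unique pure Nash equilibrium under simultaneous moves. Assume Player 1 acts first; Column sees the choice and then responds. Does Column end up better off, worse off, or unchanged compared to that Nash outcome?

Work backward from Column's decision.
- A: Column compares 1, 5, 8, 7, 13 and picks T; Player 1 would get 3.
- B: Column compares 5, 11, 7, 8, 15 and picks T; Player 1 would get 1.
- C: Column compares 12, 10, 6, 3, 10 and picks P; Player 1 would get 8.
- D: Column compares 11, 8, 4, 13, 7 and picks S; Player 1 would get 12.
Player 1's induced payoffs are 3, 1, 8, 12, so Player 1 commits to D. Subgame-perfect outcome: (D, S) with payoffs (12, 13).
For the simultaneous game, intersect best replies.
Player 1's best replies: P→C; Q→C; R→A; S→B; T→C.
Column's best replies: A→T; B→T; C→P; D→S.
The unique mutual best reply is (C, P), giving (8, 12).
Column earns 13 sequentially versus 12 at the Nash outcome: better off.

better off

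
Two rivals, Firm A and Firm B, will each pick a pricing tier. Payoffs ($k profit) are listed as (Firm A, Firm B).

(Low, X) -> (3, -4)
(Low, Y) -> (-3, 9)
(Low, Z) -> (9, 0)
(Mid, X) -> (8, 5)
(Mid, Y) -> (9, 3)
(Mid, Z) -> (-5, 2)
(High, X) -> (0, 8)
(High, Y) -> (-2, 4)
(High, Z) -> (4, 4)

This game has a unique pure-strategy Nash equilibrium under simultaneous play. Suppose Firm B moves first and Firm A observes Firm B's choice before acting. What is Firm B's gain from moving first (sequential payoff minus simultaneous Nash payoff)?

0

Firm A best-responds to each possible Firm B move:
- X: BR = Mid, leader payoff 5.
- Y: BR = Mid, leader payoff 3.
- Z: BR = Low, leader payoff 0.
Maximizing over 5, 3, 0, Firm B chooses X. Subgame-perfect outcome: (Mid, X) with payoffs (8, 5).
Now find the simultaneous Nash equilibrium.
Firm A's best replies: X→Mid; Y→Mid; Z→Low.
Firm B's best replies: Low→Y; Mid→X; High→X.
Only (Mid, X) has each player best-responding; Nash payoffs (8, 5).
Firm B's commitment gain: 5 − 5 = 0.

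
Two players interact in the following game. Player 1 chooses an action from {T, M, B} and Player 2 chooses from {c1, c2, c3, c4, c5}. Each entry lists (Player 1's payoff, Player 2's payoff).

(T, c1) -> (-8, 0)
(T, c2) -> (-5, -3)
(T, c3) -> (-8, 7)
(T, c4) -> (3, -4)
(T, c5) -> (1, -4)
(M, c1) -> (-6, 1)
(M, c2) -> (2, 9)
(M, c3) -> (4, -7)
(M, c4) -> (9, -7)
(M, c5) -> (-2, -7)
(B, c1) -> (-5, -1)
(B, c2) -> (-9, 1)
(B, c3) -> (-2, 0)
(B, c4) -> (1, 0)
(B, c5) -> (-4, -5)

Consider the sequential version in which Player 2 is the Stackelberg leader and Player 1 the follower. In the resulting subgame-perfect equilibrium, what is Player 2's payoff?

Backward induction with Player 2 moving first.
- c1: Player 1 compares -8, -6, -5 and picks B; Player 2 would get -1.
- c2: Player 1 compares -5, 2, -9 and picks M; Player 2 would get 9.
- c3: Player 1 compares -8, 4, -2 and picks M; Player 2 would get -7.
- c4: Player 1 compares 3, 9, 1 and picks M; Player 2 would get -7.
- c5: Player 1 compares 1, -2, -4 and picks T; Player 2 would get -4.
Maximizing over -1, 9, -7, -7, -4, Player 2 chooses c2. Subgame-perfect outcome: (M, c2) with payoffs (2, 9).

9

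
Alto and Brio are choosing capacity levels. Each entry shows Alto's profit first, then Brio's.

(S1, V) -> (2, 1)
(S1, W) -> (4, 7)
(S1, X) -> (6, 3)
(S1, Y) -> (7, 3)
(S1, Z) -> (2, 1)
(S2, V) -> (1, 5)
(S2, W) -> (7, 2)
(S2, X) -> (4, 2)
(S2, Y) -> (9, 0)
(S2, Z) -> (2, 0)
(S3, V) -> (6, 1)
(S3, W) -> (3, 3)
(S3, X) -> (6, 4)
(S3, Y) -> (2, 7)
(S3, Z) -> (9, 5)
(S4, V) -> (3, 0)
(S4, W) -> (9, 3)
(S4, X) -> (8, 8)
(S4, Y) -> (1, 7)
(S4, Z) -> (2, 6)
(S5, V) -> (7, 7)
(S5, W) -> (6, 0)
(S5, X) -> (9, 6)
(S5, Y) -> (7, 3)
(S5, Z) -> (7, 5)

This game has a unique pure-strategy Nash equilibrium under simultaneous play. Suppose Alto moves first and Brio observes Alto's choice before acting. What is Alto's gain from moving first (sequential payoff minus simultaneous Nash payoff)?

1

Work backward from Brio's decision.
- S1: Brio compares 1, 7, 3, 3, 1 and picks W; Alto would get 4.
- S2: Brio compares 5, 2, 2, 0, 0 and picks V; Alto would get 1.
- S3: Brio compares 1, 3, 4, 7, 5 and picks Y; Alto would get 2.
- S4: Brio compares 0, 3, 8, 7, 6 and picks X; Alto would get 8.
- S5: Brio compares 7, 0, 6, 3, 5 and picks V; Alto would get 7.
Alto's induced payoffs are 4, 1, 2, 8, 7, so Alto commits to S4. Subgame-perfect outcome: (S4, X) with payoffs (8, 8).
Now find the simultaneous Nash equilibrium.
Alto's best replies: V→S5; W→S4; X→S5; Y→S2; Z→S3.
Brio's best replies: S1→W; S2→V; S3→Y; S4→X; S5→V.
Only (S5, V) has each player best-responding; Nash payoffs (7, 7).
Alto's commitment gain: 8 − 7 = 1.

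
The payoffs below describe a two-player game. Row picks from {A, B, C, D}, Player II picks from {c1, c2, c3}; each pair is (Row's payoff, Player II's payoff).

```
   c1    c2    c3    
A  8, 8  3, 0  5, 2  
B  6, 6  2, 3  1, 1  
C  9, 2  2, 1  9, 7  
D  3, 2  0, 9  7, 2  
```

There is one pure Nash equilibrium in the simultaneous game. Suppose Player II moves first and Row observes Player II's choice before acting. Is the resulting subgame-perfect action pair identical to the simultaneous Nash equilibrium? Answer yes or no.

Solve by backward induction (Player II leads).
- c1: Row compares 8, 6, 9, 3 and picks C; Player II would get 2.
- c2: Row compares 3, 2, 2, 0 and picks A; Player II would get 0.
- c3: Row compares 5, 1, 9, 7 and picks C; Player II would get 7.
Player II's induced payoffs are 2, 0, 7, so Player II commits to c3. Subgame-perfect outcome: (C, c3) with payoffs (9, 7).
For the simultaneous game, intersect best replies.
Row's best replies: c1→C; c2→A; c3→C.
Player II's best replies: A→c1; B→c1; C→c3; D→c2.
The unique mutual best reply is (C, c3), giving (9, 7).
Sequential outcome (C, c3) coincides with the Nash profile (C, c3).

yes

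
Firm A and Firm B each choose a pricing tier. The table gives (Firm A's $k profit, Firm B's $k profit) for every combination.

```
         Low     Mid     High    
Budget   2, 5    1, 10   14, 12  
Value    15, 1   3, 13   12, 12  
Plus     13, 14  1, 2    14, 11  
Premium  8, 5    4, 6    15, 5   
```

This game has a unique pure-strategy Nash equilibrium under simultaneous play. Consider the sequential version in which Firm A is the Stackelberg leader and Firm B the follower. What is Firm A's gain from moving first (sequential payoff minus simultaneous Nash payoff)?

10

Backward induction with Firm A moving first.
- Budget: Firm B compares 5, 10, 12 and picks High; Firm A would get 14.
- Value: Firm B compares 1, 13, 12 and picks Mid; Firm A would get 3.
- Plus: Firm B compares 14, 2, 11 and picks Low; Firm A would get 13.
- Premium: Firm B compares 5, 6, 5 and picks Mid; Firm A would get 4.
Maximizing over 14, 3, 13, 4, Firm A chooses Budget. Subgame-perfect outcome: (Budget, High) with payoffs (14, 12).
Under simultaneous play:
Firm A's best replies: Low→Value; Mid→Premium; High→Premium.
Firm B's best replies: Budget→High; Value→Mid; Plus→Low; Premium→Mid.
Only (Premium, Mid) has each player best-responding; Nash payoffs (4, 6).
Firm A's commitment gain: 14 − 4 = 10.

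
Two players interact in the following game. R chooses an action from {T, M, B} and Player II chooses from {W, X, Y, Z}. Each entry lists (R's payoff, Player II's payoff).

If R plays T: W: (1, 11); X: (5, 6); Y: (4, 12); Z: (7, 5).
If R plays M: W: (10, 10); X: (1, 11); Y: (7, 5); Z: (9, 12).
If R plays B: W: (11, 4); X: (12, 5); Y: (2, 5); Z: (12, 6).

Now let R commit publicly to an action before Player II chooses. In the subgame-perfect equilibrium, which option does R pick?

B

Solve by backward induction (R leads).
- T: BR = Y, leader payoff 4.
- M: BR = Z, leader payoff 9.
- B: BR = Z, leader payoff 12.
Among 4, 9, 12, the best is 12 at B. Subgame-perfect outcome: (B, Z) with payoffs (12, 6).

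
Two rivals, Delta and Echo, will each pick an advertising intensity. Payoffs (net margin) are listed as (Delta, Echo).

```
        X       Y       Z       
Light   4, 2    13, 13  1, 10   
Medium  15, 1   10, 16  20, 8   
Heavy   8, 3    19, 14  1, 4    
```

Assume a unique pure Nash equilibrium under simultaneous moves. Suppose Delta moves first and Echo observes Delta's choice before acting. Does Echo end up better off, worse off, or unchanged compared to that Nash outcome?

Backward induction with Delta moving first.
- Light: Echo compares 2, 13, 10 and picks Y; Delta would get 13.
- Medium: Echo compares 1, 16, 8 and picks Y; Delta would get 10.
- Heavy: Echo compares 3, 14, 4 and picks Y; Delta would get 19.
Maximizing over 13, 10, 19, Delta chooses Heavy. Subgame-perfect outcome: (Heavy, Y) with payoffs (19, 14).
Under simultaneous play:
Delta's best replies: X→Medium; Y→Heavy; Z→Medium.
Echo's best replies: Light→Y; Medium→Y; Heavy→Y.
The unique mutual best reply is (Heavy, Y), giving (19, 14).
Echo earns 14 sequentially versus 14 at the Nash outcome: unchanged.

unchanged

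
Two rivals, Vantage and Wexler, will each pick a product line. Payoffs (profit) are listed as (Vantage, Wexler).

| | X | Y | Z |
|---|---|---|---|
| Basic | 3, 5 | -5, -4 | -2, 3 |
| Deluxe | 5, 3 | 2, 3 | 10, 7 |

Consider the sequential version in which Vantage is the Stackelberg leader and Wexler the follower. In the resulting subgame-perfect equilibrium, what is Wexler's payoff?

7

Work backward from Wexler's decision.
- Basic: BR = X, leader payoff 3.
- Deluxe: BR = Z, leader payoff 10.
Among 3, 10, the best is 10 at Deluxe. Subgame-perfect outcome: (Deluxe, Z) with payoffs (10, 7).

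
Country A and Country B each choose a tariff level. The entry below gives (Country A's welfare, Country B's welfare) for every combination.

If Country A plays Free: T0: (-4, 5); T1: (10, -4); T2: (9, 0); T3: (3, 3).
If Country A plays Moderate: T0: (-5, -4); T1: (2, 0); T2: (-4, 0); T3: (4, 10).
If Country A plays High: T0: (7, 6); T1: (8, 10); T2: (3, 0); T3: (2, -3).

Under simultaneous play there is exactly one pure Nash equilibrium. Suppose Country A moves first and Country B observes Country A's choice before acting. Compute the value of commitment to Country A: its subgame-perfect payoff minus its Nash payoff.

4

Country B best-responds to each possible Country A move:
- Free: Country B compares 5, -4, 0, 3 and picks T0; Country A would get -4.
- Moderate: Country B compares -4, 0, 0, 10 and picks T3; Country A would get 4.
- High: Country B compares 6, 10, 0, -3 and picks T1; Country A would get 8.
Country A's induced payoffs are -4, 4, 8, so Country A commits to High. Subgame-perfect outcome: (High, T1) with payoffs (8, 10).
For the simultaneous game, intersect best replies.
Country A's best replies: T0→High; T1→Free; T2→Free; T3→Moderate.
Country B's best replies: Free→T0; Moderate→T3; High→T1.
Only (Moderate, T3) has each player best-responding; Nash payoffs (4, 10).
Country A's commitment gain: 8 − 4 = 4.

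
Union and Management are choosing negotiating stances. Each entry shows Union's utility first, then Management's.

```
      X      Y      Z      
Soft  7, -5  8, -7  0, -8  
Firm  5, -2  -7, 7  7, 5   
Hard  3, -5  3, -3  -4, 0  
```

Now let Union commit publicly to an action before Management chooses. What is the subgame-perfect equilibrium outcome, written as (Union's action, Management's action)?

(Soft, X)

Work backward from Management's decision.
- Soft: Management compares -5, -7, -8 and picks X; Union would get 7.
- Firm: Management compares -2, 7, 5 and picks Y; Union would get -7.
- Hard: Management compares -5, -3, 0 and picks Z; Union would get -4.
Union's induced payoffs are 7, -7, -4, so Union commits to Soft. Subgame-perfect outcome: (Soft, X) with payoffs (7, -5).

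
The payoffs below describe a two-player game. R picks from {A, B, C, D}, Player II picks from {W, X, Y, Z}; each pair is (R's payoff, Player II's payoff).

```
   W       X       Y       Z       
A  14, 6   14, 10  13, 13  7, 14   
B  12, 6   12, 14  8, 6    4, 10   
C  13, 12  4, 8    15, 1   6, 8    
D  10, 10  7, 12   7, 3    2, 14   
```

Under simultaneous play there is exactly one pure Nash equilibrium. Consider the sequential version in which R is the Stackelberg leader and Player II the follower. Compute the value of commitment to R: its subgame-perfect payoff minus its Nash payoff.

6

Backward induction with R moving first.
- A: Player II compares 6, 10, 13, 14 and picks Z; R would get 7.
- B: Player II compares 6, 14, 6, 10 and picks X; R would get 12.
- C: Player II compares 12, 8, 1, 8 and picks W; R would get 13.
- D: Player II compares 10, 12, 3, 14 and picks Z; R would get 2.
Among 7, 12, 13, 2, the best is 13 at C. Subgame-perfect outcome: (C, W) with payoffs (13, 12).
Now find the simultaneous Nash equilibrium.
R's best replies: W→A; X→A; Y→C; Z→A.
Player II's best replies: A→Z; B→X; C→W; D→Z.
The unique mutual best reply is (A, Z), giving (7, 14).
R's commitment gain: 13 − 7 = 6.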